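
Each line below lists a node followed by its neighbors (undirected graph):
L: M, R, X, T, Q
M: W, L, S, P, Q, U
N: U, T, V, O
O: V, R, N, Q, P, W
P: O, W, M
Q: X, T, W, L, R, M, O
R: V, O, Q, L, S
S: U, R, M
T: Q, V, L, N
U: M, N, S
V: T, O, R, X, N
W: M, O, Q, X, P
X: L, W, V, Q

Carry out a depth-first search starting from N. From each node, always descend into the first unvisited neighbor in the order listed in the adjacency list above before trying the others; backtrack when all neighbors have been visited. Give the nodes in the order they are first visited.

N, U, M, W, O, V, T, Q, X, L, R, S, P

Visit N
N → U
U → M
M → W
W → O
O → V
V → T
T → Q
Q → X
X → L
L → R
R → S
O → P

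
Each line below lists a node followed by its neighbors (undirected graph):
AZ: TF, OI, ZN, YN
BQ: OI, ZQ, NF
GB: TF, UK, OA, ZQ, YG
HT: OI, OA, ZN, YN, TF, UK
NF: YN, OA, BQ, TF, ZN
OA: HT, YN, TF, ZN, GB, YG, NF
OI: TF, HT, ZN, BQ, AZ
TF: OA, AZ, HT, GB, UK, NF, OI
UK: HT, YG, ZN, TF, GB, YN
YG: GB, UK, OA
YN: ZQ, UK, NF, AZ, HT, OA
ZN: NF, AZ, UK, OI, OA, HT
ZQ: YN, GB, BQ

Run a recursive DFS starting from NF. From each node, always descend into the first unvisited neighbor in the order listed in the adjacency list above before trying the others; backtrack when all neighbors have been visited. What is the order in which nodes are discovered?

Visit NF
NF → YN
YN → ZQ
ZQ → GB
GB → TF
TF → OA
OA → HT
HT → OI
OI → ZN
ZN → AZ
ZN → UK
UK → YG
OI → BQ

NF, YN, ZQ, GB, TF, OA, HT, OI, ZN, AZ, UK, YG, BQ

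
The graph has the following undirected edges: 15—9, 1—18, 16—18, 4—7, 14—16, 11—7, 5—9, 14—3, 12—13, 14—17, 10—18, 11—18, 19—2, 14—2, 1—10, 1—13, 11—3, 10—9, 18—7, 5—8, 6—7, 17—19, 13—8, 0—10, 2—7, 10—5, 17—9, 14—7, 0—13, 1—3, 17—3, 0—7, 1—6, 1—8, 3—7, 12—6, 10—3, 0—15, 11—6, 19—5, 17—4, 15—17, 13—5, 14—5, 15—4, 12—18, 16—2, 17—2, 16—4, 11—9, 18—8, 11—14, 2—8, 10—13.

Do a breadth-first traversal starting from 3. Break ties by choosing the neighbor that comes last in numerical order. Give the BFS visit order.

3, 17, 14, 11, 10, 7, 1, 19, 15, 9, 4, 2, 16, 5, 18, 6, 13, 0, 8, 12

Visit 3; enqueue 17, 14, 11, 10, 7, 1 → queue [17, 14, 11, 10, 7, 1]
Visit 17; enqueue 19, 15, 9, 4, 2 → queue [14, 11, 10, 7, 1, 19, 15, 9, 4, 2]
Visit 14; enqueue 16, 5 → queue [11, 10, 7, 1, 19, 15, 9, 4, 2, 16, 5]
Visit 11; enqueue 18, 6 → queue [10, 7, 1, 19, 15, 9, 4, 2, 16, 5, 18, 6]
Visit 10; enqueue 13, 0 → queue [7, 1, 19, 15, 9, 4, 2, 16, 5, 18, 6, 13, 0]
Visit 7 → queue [1, 19, 15, 9, 4, 2, 16, 5, 18, 6, 13, 0]
Visit 1; enqueue 8 → queue [19, 15, 9, 4, 2, 16, 5, 18, 6, 13, 0, 8]
Visit 19 → queue [15, 9, 4, 2, 16, 5, 18, 6, 13, 0, 8]
Visit 15 → queue [9, 4, 2, 16, 5, 18, 6, 13, 0, 8]
Visit 9 → queue [4, 2, 16, 5, 18, 6, 13, 0, 8]
Visit 4 → queue [2, 16, 5, 18, 6, 13, 0, 8]
Visit 2 → queue [16, 5, 18, 6, 13, 0, 8]
Visit 16 → queue [5, 18, 6, 13, 0, 8]
Visit 5 → queue [18, 6, 13, 0, 8]
Visit 18; enqueue 12 → queue [6, 13, 0, 8, 12]
Visit 6 → queue [13, 0, 8, 12]
Visit 13 → queue [0, 8, 12]
Visit 0 → queue [8, 12]
Visit 8 → queue [12]
Visit 12 → queue []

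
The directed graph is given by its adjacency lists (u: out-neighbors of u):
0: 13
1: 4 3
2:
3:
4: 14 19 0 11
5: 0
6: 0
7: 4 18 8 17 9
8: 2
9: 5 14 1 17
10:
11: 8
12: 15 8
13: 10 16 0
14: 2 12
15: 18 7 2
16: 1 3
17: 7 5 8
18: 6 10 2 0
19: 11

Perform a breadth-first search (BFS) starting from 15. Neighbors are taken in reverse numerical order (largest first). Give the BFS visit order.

15 18 7 2 10 6 0 17 9 8 4 13 5 14 1 19 11 16 12 3

Visit 15; enqueue 18, 7, 2 → queue [18, 7, 2]
Visit 18; enqueue 10, 6, 0 → queue [7, 2, 10, 6, 0]
Visit 7; enqueue 17, 9, 8, 4 → queue [2, 10, 6, 0, 17, 9, 8, 4]
Visit 2 → queue [10, 6, 0, 17, 9, 8, 4]
Visit 10 → queue [6, 0, 17, 9, 8, 4]
Visit 6 → queue [0, 17, 9, 8, 4]
Visit 0; enqueue 13 → queue [17, 9, 8, 4, 13]
Visit 17; enqueue 5 → queue [9, 8, 4, 13, 5]
Visit 9; enqueue 14, 1 → queue [8, 4, 13, 5, 14, 1]
Visit 8 → queue [4, 13, 5, 14, 1]
Visit 4; enqueue 19, 11 → queue [13, 5, 14, 1, 19, 11]
Visit 13; enqueue 16 → queue [5, 14, 1, 19, 11, 16]
Visit 5 → queue [14, 1, 19, 11, 16]
Visit 14; enqueue 12 → queue [1, 19, 11, 16, 12]
Visit 1; enqueue 3 → queue [19, 11, 16, 12, 3]
Visit 19 → queue [11, 16, 12, 3]
Visit 11 → queue [16, 12, 3]
Visit 16 → queue [12, 3]
Visit 12 → queue [3]
Visit 3 → queue []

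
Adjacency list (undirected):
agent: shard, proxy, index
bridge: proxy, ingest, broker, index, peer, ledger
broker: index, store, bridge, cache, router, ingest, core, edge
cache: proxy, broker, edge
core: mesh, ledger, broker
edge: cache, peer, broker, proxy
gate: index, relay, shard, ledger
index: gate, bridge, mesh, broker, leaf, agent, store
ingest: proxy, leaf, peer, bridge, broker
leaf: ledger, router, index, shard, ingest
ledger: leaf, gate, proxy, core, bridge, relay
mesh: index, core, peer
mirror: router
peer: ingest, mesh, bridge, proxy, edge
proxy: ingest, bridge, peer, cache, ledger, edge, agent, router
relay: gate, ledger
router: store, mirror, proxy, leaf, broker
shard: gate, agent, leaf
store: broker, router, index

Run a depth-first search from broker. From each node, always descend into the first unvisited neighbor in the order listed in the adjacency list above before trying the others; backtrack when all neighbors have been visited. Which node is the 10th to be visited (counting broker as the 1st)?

proxy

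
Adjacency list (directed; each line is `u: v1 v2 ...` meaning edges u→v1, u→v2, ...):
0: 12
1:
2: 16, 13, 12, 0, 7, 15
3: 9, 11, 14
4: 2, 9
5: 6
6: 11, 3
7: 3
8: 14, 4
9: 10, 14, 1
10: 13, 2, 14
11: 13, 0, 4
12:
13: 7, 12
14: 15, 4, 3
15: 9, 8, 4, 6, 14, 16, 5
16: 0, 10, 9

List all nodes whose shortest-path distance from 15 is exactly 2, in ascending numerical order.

Level 0: 15
Level 1: 4, 5, 6, 8, 9, 14, 16
Level 2: 0, 1, 2, 3, 10, 11
Level 3: 7, 12, 13

0, 1, 2, 3, 10, 11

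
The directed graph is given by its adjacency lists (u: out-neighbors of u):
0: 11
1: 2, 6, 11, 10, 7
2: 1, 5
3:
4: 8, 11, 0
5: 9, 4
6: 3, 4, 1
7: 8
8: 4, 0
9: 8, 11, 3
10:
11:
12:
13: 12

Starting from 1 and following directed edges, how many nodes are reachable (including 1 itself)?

12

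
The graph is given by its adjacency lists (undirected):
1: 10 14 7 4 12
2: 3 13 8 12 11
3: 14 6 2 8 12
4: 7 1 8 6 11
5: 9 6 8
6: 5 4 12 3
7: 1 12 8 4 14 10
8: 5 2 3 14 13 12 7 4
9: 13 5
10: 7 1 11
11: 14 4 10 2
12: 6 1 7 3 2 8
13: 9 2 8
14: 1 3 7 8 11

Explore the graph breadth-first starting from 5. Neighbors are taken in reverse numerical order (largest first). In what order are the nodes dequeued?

Visit 5; enqueue 9, 8, 6 → queue [9, 8, 6]
Visit 9; enqueue 13 → queue [8, 6, 13]
Visit 8; enqueue 14, 12, 7, 4, 3, 2 → queue [6, 13, 14, 12, 7, 4, 3, 2]
Visit 6 → queue [13, 14, 12, 7, 4, 3, 2]
Visit 13 → queue [14, 12, 7, 4, 3, 2]
Visit 14; enqueue 11, 1 → queue [12, 7, 4, 3, 2, 11, 1]
Visit 12 → queue [7, 4, 3, 2, 11, 1]
Visit 7; enqueue 10 → queue [4, 3, 2, 11, 1, 10]
Visit 4 → queue [3, 2, 11, 1, 10]
Visit 3 → queue [2, 11, 1, 10]
Visit 2 → queue [11, 1, 10]
Visit 11 → queue [1, 10]
Visit 1 → queue [10]
Visit 10 → queue []

5, 9, 8, 6, 13, 14, 12, 7, 4, 3, 2, 11, 1, 10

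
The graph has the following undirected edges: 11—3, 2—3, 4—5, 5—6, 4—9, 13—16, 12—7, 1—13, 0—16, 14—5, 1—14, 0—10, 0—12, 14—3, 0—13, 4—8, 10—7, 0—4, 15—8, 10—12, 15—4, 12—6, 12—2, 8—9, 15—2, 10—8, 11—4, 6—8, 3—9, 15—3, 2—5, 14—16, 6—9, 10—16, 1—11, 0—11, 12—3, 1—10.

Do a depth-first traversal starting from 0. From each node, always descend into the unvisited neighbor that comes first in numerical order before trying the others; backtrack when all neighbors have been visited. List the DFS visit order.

0, 4, 5, 2, 3, 9, 6, 8, 10, 1, 11, 13, 16, 14, 7, 12, 15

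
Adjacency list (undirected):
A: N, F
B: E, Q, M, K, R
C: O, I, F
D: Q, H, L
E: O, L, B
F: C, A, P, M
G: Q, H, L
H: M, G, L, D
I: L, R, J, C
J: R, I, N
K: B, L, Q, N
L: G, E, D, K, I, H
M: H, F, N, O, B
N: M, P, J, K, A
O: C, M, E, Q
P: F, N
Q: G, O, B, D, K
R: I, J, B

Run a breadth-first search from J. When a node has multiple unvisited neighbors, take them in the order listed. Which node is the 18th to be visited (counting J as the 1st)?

F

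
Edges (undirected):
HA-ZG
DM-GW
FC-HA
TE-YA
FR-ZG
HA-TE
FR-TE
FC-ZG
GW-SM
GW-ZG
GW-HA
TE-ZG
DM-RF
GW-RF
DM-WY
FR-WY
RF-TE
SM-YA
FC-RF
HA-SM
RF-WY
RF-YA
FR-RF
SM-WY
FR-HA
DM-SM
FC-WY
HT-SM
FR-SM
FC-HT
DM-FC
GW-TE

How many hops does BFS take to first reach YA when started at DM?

2

Level 0: DM
Level 1: FC, GW, RF, SM, WY
Level 2: FR, HA, HT, TE, YA, ZG
YA first appears at level 2.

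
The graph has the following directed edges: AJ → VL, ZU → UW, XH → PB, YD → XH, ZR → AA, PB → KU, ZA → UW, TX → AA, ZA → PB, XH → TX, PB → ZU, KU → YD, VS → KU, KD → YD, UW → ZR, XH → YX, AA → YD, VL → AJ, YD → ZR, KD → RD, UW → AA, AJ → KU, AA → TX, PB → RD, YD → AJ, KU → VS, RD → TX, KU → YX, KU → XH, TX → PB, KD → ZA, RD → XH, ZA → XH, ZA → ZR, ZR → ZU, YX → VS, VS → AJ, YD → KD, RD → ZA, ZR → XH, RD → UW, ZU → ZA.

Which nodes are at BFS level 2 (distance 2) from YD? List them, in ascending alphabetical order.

Level 0: YD
Level 1: AJ, KD, XH, ZR
Level 2: AA, KU, PB, RD, TX, VL, YX, ZA, ZU
Level 3: UW, VS

AA, KU, PB, RD, TX, VL, YX, ZA, ZU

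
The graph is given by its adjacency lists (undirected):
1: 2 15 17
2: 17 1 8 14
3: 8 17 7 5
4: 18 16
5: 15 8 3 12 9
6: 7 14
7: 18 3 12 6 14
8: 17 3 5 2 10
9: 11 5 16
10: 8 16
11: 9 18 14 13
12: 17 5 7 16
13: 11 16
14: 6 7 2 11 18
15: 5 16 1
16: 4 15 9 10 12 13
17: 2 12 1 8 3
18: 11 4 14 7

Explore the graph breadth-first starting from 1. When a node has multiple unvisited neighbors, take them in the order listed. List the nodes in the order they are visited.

1 -> 2 -> 15 -> 17 -> 8 -> 14 -> 5 -> 16 -> 12 -> 3 -> 10 -> 6 -> 7 -> 11 -> 18 -> 9 -> 4 -> 13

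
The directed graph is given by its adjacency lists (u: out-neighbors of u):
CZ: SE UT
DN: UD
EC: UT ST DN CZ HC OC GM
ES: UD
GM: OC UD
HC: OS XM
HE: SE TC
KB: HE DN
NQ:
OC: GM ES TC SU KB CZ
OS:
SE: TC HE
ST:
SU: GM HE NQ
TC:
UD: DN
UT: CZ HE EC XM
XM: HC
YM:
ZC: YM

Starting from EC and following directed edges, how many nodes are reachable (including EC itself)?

18

BFS from EC visits: EC, CZ, DN, GM, HC, OC, ST, UT, SE, UD, OS, XM, ES, KB, SU, TC, HE, NQ
Reachable nodes: 18 of 20 total.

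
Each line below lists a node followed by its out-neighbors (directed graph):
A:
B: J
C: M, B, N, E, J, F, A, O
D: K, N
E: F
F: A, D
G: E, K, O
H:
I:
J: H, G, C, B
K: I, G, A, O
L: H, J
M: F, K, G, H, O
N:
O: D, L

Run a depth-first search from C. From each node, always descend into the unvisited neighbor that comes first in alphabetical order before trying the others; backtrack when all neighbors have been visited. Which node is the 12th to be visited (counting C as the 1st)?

Visit C
C → A
C → B
B → J
J → G
G → E
E → F
F → D
D → K
K → I
K → O
O → L
L → H
D → N
C → M

Visit order: C, A, B, J, G, E, F, D, K, I, O, L, H, N, M

L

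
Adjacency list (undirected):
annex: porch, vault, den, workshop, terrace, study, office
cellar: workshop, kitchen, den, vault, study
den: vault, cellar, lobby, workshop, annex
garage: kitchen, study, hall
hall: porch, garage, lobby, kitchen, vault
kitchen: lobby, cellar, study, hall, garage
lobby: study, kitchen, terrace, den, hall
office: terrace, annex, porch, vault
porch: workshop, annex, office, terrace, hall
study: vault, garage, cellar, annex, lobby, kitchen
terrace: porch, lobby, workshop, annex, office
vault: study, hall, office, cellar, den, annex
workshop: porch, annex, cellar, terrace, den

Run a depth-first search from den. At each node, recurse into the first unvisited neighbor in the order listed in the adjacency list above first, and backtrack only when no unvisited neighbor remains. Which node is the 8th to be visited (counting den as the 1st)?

Visit den
den → vault
vault → study
study → garage
garage → kitchen
kitchen → lobby
lobby → terrace
terrace → porch
porch → workshop
workshop → annex
annex → office
workshop → cellar
porch → hall

Visit order: den, vault, study, garage, kitchen, lobby, terrace, porch, workshop, annex, office, cellar, hall

porch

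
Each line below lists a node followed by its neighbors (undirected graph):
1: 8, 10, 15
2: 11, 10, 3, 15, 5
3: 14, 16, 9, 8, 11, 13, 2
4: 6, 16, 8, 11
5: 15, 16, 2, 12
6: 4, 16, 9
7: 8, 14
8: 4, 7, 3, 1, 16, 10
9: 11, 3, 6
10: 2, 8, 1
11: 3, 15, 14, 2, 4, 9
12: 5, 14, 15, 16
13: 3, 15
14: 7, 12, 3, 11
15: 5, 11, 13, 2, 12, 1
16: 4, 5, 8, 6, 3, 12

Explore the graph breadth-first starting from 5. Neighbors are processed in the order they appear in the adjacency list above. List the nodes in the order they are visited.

5, 15, 16, 2, 12, 11, 13, 1, 4, 8, 6, 3, 10, 14, 9, 7

Visit 5; enqueue 15, 16, 2, 12 → queue [15, 16, 2, 12]
Visit 15; enqueue 11, 13, 1 → queue [16, 2, 12, 11, 13, 1]
Visit 16; enqueue 4, 8, 6, 3 → queue [2, 12, 11, 13, 1, 4, 8, 6, 3]
Visit 2; enqueue 10 → queue [12, 11, 13, 1, 4, 8, 6, 3, 10]
Visit 12; enqueue 14 → queue [11, 13, 1, 4, 8, 6, 3, 10, 14]
Visit 11; enqueue 9 → queue [13, 1, 4, 8, 6, 3, 10, 14, 9]
Visit 13 → queue [1, 4, 8, 6, 3, 10, 14, 9]
Visit 1 → queue [4, 8, 6, 3, 10, 14, 9]
Visit 4 → queue [8, 6, 3, 10, 14, 9]
Visit 8; enqueue 7 → queue [6, 3, 10, 14, 9, 7]
Visit 6 → queue [3, 10, 14, 9, 7]
Visit 3 → queue [10, 14, 9, 7]
Visit 10 → queue [14, 9, 7]
Visit 14 → queue [9, 7]
Visit 9 → queue [7]
Visit 7 → queue []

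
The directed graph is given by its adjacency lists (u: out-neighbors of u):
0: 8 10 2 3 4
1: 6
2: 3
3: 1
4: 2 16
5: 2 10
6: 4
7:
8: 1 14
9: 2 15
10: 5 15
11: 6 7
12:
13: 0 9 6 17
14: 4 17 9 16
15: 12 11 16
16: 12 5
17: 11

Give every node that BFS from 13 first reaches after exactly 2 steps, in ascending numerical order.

2, 3, 4, 8, 10, 11, 15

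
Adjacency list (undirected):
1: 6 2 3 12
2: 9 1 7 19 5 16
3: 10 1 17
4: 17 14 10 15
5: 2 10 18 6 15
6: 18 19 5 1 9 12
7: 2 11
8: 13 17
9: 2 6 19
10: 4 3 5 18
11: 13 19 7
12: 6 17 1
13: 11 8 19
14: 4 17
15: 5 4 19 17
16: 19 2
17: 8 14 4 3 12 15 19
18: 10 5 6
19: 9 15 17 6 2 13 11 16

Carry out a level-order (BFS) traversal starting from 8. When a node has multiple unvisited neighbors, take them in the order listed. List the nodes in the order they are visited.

8 -> 13 -> 17 -> 11 -> 19 -> 14 -> 4 -> 3 -> 12 -> 15 -> 7 -> 9 -> 6 -> 2 -> 16 -> 10 -> 1 -> 5 -> 18

Visit 8; enqueue 13, 17 → queue [13, 17]
Visit 13; enqueue 11, 19 → queue [17, 11, 19]
Visit 17; enqueue 14, 4, 3, 12, 15 → queue [11, 19, 14, 4, 3, 12, 15]
Visit 11; enqueue 7 → queue [19, 14, 4, 3, 12, 15, 7]
Visit 19; enqueue 9, 6, 2, 16 → queue [14, 4, 3, 12, 15, 7, 9, 6, 2, 16]
Visit 14 → queue [4, 3, 12, 15, 7, 9, 6, 2, 16]
Visit 4; enqueue 10 → queue [3, 12, 15, 7, 9, 6, 2, 16, 10]
Visit 3; enqueue 1 → queue [12, 15, 7, 9, 6, 2, 16, 10, 1]
Visit 12 → queue [15, 7, 9, 6, 2, 16, 10, 1]
Visit 15; enqueue 5 → queue [7, 9, 6, 2, 16, 10, 1, 5]
Visit 7 → queue [9, 6, 2, 16, 10, 1, 5]
Visit 9 → queue [6, 2, 16, 10, 1, 5]
Visit 6; enqueue 18 → queue [2, 16, 10, 1, 5, 18]
Visit 2 → queue [16, 10, 1, 5, 18]
Visit 16 → queue [10, 1, 5, 18]
Visit 10 → queue [1, 5, 18]
Visit 1 → queue [5, 18]
Visit 5 → queue [18]
Visit 18 → queue []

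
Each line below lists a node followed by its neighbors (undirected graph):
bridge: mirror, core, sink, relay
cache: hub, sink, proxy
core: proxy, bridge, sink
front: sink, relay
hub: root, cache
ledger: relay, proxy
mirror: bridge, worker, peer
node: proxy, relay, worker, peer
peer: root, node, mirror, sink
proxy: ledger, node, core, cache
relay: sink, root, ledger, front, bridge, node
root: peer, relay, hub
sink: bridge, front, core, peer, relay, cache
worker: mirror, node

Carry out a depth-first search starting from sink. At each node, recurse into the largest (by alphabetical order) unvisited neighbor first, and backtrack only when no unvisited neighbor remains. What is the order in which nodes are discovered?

Visit sink
sink → relay
relay → root
root → peer
peer → node
node → worker
worker → mirror
mirror → bridge
bridge → core
core → proxy
proxy → ledger
proxy → cache
cache → hub
relay → front

sink relay root peer node worker mirror bridge core proxy ledger cache hub front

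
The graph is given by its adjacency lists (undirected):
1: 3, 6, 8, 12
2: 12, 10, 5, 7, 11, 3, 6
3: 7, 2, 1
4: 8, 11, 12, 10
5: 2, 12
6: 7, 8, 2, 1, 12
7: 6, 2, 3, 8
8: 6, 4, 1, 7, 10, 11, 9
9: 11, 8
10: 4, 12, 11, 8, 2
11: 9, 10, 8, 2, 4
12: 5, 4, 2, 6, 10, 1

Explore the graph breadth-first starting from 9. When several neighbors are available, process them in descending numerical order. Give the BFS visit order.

9, 11, 8, 10, 4, 2, 7, 6, 1, 12, 5, 3

Visit 9; enqueue 11, 8 → queue [11, 8]
Visit 11; enqueue 10, 4, 2 → queue [8, 10, 4, 2]
Visit 8; enqueue 7, 6, 1 → queue [10, 4, 2, 7, 6, 1]
Visit 10; enqueue 12 → queue [4, 2, 7, 6, 1, 12]
Visit 4 → queue [2, 7, 6, 1, 12]
Visit 2; enqueue 5, 3 → queue [7, 6, 1, 12, 5, 3]
Visit 7 → queue [6, 1, 12, 5, 3]
Visit 6 → queue [1, 12, 5, 3]
Visit 1 → queue [12, 5, 3]
Visit 12 → queue [5, 3]
Visit 5 → queue [3]
Visit 3 → queue []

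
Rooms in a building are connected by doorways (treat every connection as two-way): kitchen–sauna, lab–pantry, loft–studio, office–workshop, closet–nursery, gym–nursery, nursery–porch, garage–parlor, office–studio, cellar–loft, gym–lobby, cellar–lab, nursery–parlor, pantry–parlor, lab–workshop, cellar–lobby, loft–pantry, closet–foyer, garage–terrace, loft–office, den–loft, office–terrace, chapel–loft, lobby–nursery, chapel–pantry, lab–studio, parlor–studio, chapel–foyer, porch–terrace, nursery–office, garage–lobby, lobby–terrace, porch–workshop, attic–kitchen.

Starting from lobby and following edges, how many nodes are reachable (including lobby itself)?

18

BFS from lobby visits: lobby, cellar, garage, gym, nursery, terrace, lab, loft, parlor, closet, office, porch, pantry, studio, workshop, chapel, den, foyer
Reachable nodes: 18 of 21 total.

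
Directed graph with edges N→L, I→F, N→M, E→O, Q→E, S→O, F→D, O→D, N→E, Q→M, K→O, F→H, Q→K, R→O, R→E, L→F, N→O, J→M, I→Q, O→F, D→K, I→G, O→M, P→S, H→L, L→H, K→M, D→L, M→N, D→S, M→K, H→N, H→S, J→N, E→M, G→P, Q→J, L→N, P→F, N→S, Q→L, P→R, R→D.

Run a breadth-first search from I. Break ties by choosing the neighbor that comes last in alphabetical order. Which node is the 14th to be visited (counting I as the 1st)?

O

Visit I; enqueue Q, G, F → queue [Q, G, F]
Visit Q; enqueue M, L, K, J, E → queue [G, F, M, L, K, J, E]
Visit G; enqueue P → queue [F, M, L, K, J, E, P]
Visit F; enqueue H, D → queue [M, L, K, J, E, P, H, D]
Visit M; enqueue N → queue [L, K, J, E, P, H, D, N]
Visit L → queue [K, J, E, P, H, D, N]
Visit K; enqueue O → queue [J, E, P, H, D, N, O]
Visit J → queue [E, P, H, D, N, O]
Visit E → queue [P, H, D, N, O]
Visit P; enqueue S, R → queue [H, D, N, O, S, R]
Visit H → queue [D, N, O, S, R]
Visit D → queue [N, O, S, R]
Visit N → queue [O, S, R]
Visit O → queue [S, R]
Visit S → queue [R]
Visit R → queue []

Visit order: I, Q, G, F, M, L, K, J, E, P, H, D, N, O, S, R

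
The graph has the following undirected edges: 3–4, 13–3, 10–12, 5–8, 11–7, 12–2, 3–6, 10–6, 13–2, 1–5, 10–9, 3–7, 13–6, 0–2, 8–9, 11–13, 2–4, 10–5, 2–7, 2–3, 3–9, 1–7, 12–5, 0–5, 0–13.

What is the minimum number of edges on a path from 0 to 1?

Level 0: 0
Level 1: 2, 5, 13
Level 2: 1, 3, 4, 6, 7, 8, 10, 11, 12
Level 3: 9
1 first appears at level 2.

2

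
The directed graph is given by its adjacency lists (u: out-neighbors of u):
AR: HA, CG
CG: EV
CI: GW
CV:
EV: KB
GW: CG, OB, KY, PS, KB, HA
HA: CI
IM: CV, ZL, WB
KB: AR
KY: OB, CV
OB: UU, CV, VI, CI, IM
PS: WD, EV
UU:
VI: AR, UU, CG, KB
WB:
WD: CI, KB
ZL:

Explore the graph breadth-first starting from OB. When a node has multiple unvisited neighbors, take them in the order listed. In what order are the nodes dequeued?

Visit OB; enqueue UU, CV, VI, CI, IM → queue [UU, CV, VI, CI, IM]
Visit UU → queue [CV, VI, CI, IM]
Visit CV → queue [VI, CI, IM]
Visit VI; enqueue AR, CG, KB → queue [CI, IM, AR, CG, KB]
Visit CI; enqueue GW → queue [IM, AR, CG, KB, GW]
Visit IM; enqueue ZL, WB → queue [AR, CG, KB, GW, ZL, WB]
Visit AR; enqueue HA → queue [CG, KB, GW, ZL, WB, HA]
Visit CG; enqueue EV → queue [KB, GW, ZL, WB, HA, EV]
Visit KB → queue [GW, ZL, WB, HA, EV]
Visit GW; enqueue KY, PS → queue [ZL, WB, HA, EV, KY, PS]
Visit ZL → queue [WB, HA, EV, KY, PS]
Visit WB → queue [HA, EV, KY, PS]
Visit HA → queue [EV, KY, PS]
Visit EV → queue [KY, PS]
Visit KY → queue [PS]
Visit PS; enqueue WD → queue [WD]
Visit WD → queue []

OB, UU, CV, VI, CI, IM, AR, CG, KB, GW, ZL, WB, HA, EV, KY, PS, WD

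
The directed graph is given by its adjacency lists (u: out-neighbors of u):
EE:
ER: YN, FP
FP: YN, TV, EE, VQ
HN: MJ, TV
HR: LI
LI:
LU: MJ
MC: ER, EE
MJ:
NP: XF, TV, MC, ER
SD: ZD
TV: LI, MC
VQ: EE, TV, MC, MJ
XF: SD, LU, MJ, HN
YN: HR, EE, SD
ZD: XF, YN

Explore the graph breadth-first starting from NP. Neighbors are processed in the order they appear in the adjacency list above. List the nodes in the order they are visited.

Visit NP; enqueue XF, TV, MC, ER → queue [XF, TV, MC, ER]
Visit XF; enqueue SD, LU, MJ, HN → queue [TV, MC, ER, SD, LU, MJ, HN]
Visit TV; enqueue LI → queue [MC, ER, SD, LU, MJ, HN, LI]
Visit MC; enqueue EE → queue [ER, SD, LU, MJ, HN, LI, EE]
Visit ER; enqueue YN, FP → queue [SD, LU, MJ, HN, LI, EE, YN, FP]
Visit SD; enqueue ZD → queue [LU, MJ, HN, LI, EE, YN, FP, ZD]
Visit LU → queue [MJ, HN, LI, EE, YN, FP, ZD]
Visit MJ → queue [HN, LI, EE, YN, FP, ZD]
Visit HN → queue [LI, EE, YN, FP, ZD]
Visit LI → queue [EE, YN, FP, ZD]
Visit EE → queue [YN, FP, ZD]
Visit YN; enqueue HR → queue [FP, ZD, HR]
Visit FP; enqueue VQ → queue [ZD, HR, VQ]
Visit ZD → queue [HR, VQ]
Visit HR → queue [VQ]
Visit VQ → queue []

NP, XF, TV, MC, ER, SD, LU, MJ, HN, LI, EE, YN, FP, ZD, HR, VQ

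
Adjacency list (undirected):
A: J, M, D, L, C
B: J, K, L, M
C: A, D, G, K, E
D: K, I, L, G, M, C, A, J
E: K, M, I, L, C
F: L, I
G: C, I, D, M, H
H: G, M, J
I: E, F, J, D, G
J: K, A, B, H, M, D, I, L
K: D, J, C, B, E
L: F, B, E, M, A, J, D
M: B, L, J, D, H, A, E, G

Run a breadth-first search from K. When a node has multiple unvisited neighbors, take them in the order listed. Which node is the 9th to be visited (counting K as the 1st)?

G

Visit K; enqueue D, J, C, B, E → queue [D, J, C, B, E]
Visit D; enqueue I, L, G, M, A → queue [J, C, B, E, I, L, G, M, A]
Visit J; enqueue H → queue [C, B, E, I, L, G, M, A, H]
Visit C → queue [B, E, I, L, G, M, A, H]
Visit B → queue [E, I, L, G, M, A, H]
Visit E → queue [I, L, G, M, A, H]
Visit I; enqueue F → queue [L, G, M, A, H, F]
Visit L → queue [G, M, A, H, F]
Visit G → queue [M, A, H, F]
Visit M → queue [A, H, F]
Visit A → queue [H, F]
Visit H → queue [F]
Visit F → queue []

Visit order: K, D, J, C, B, E, I, L, G, M, A, H, F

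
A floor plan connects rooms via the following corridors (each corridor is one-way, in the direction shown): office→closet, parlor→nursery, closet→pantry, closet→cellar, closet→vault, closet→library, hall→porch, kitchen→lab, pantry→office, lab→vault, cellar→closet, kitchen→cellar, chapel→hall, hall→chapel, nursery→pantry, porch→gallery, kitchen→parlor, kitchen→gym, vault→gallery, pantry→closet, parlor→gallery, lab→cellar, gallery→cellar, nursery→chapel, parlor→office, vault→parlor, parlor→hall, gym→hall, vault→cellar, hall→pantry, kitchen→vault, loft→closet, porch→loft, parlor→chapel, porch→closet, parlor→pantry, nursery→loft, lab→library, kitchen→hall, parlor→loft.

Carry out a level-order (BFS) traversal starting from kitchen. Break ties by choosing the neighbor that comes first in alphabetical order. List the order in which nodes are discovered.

kitchen -> cellar -> gym -> hall -> lab -> parlor -> vault -> closet -> chapel -> pantry -> porch -> library -> gallery -> loft -> nursery -> office

Visit kitchen; enqueue cellar, gym, hall, lab, parlor, vault → queue [cellar, gym, hall, lab, parlor, vault]
Visit cellar; enqueue closet → queue [gym, hall, lab, parlor, vault, closet]
Visit gym → queue [hall, lab, parlor, vault, closet]
Visit hall; enqueue chapel, pantry, porch → queue [lab, parlor, vault, closet, chapel, pantry, porch]
Visit lab; enqueue library → queue [parlor, vault, closet, chapel, pantry, porch, library]
Visit parlor; enqueue gallery, loft, nursery, office → queue [vault, closet, chapel, pantry, porch, library, gallery, loft, nursery, office]
Visit vault → queue [closet, chapel, pantry, porch, library, gallery, loft, nursery, office]
Visit closet → queue [chapel, pantry, porch, library, gallery, loft, nursery, office]
Visit chapel → queue [pantry, porch, library, gallery, loft, nursery, office]
Visit pantry → queue [porch, library, gallery, loft, nursery, office]
Visit porch → queue [library, gallery, loft, nursery, office]
Visit library → queue [gallery, loft, nursery, office]
Visit gallery → queue [loft, nursery, office]
Visit loft → queue [nursery, office]
Visit nursery → queue [office]
Visit office → queue []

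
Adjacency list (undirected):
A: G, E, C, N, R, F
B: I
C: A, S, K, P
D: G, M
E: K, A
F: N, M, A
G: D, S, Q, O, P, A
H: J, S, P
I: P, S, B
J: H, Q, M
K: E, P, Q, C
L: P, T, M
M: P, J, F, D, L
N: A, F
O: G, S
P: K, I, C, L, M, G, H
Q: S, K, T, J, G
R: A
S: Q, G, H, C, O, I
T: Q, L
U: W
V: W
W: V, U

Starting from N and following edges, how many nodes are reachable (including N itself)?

20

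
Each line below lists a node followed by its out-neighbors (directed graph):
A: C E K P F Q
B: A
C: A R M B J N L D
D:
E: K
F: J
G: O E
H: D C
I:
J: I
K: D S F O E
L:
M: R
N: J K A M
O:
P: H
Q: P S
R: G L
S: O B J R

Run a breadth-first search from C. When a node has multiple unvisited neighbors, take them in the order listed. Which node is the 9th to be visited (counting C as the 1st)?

D

Visit C; enqueue A, R, M, B, J, N, L, D → queue [A, R, M, B, J, N, L, D]
Visit A; enqueue E, K, P, F, Q → queue [R, M, B, J, N, L, D, E, K, P, F, Q]
Visit R; enqueue G → queue [M, B, J, N, L, D, E, K, P, F, Q, G]
Visit M → queue [B, J, N, L, D, E, K, P, F, Q, G]
Visit B → queue [J, N, L, D, E, K, P, F, Q, G]
Visit J; enqueue I → queue [N, L, D, E, K, P, F, Q, G, I]
Visit N → queue [L, D, E, K, P, F, Q, G, I]
Visit L → queue [D, E, K, P, F, Q, G, I]
Visit D → queue [E, K, P, F, Q, G, I]
Visit E → queue [K, P, F, Q, G, I]
Visit K; enqueue S, O → queue [P, F, Q, G, I, S, O]
Visit P; enqueue H → queue [F, Q, G, I, S, O, H]
Visit F → queue [Q, G, I, S, O, H]
Visit Q → queue [G, I, S, O, H]
Visit G → queue [I, S, O, H]
Visit I → queue [S, O, H]
Visit S → queue [O, H]
Visit O → queue [H]
Visit H → queue []

Visit order: C, A, R, M, B, J, N, L, D, E, K, P, F, Q, G, I, S, O, H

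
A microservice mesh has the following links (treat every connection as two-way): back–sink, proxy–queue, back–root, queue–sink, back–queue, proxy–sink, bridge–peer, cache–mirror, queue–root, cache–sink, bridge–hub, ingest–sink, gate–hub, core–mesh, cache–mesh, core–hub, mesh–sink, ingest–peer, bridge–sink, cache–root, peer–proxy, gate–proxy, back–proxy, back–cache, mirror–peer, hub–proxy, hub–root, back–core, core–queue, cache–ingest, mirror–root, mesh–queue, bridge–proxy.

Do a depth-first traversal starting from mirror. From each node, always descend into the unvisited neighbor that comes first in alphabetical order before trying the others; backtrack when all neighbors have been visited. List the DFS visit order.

mirror cache back core hub bridge peer ingest sink mesh queue proxy gate root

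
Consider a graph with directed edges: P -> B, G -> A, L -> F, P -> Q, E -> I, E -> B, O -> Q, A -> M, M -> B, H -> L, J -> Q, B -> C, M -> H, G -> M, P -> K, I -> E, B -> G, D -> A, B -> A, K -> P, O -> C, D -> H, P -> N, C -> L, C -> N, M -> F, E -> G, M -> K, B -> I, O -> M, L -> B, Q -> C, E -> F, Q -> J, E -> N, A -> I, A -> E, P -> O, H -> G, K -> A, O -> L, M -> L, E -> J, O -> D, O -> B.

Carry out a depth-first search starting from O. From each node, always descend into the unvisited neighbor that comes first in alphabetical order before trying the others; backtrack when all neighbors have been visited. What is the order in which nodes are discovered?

O, B, A, E, F, G, M, H, L, K, P, N, Q, C, J, I, D

Visit O
O → B
B → A
A → E
E → F
E → G
G → M
M → H
H → L
M → K
K → P
P → N
P → Q
Q → C
Q → J
E → I
O → D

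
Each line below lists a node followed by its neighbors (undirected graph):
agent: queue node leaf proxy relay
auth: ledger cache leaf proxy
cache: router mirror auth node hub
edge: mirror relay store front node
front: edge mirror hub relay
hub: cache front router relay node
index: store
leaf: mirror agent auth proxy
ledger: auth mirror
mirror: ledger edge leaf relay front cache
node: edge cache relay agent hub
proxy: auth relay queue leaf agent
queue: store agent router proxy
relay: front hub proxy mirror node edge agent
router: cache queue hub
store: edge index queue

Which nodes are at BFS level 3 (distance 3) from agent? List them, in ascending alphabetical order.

Level 0: agent
Level 1: leaf, node, proxy, queue, relay
Level 2: auth, cache, edge, front, hub, mirror, router, store
Level 3: index, ledger

index, ledger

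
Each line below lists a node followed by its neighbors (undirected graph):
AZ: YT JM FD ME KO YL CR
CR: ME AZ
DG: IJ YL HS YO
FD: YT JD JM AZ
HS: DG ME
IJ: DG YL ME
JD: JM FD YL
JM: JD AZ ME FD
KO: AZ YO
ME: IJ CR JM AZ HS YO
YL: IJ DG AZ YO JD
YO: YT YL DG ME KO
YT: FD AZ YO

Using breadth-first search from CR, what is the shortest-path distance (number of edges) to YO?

Level 0: CR
Level 1: AZ, ME
Level 2: FD, HS, IJ, JM, KO, YL, YO, YT
Level 3: DG, JD
YO first appears at level 2.

2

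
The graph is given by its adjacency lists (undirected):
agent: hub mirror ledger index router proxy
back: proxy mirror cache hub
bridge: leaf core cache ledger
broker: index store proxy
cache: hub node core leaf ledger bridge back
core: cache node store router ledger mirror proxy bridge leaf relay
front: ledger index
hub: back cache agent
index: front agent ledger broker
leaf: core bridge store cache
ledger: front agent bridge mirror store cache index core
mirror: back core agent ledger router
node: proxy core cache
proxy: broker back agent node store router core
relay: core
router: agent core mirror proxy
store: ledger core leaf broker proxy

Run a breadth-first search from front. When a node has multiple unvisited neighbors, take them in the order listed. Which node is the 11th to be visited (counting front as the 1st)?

hub

Visit front; enqueue ledger, index → queue [ledger, index]
Visit ledger; enqueue agent, bridge, mirror, store, cache, core → queue [index, agent, bridge, mirror, store, cache, core]
Visit index; enqueue broker → queue [agent, bridge, mirror, store, cache, core, broker]
Visit agent; enqueue hub, router, proxy → queue [bridge, mirror, store, cache, core, broker, hub, router, proxy]
Visit bridge; enqueue leaf → queue [mirror, store, cache, core, broker, hub, router, proxy, leaf]
Visit mirror; enqueue back → queue [store, cache, core, broker, hub, router, proxy, leaf, back]
Visit store → queue [cache, core, broker, hub, router, proxy, leaf, back]
Visit cache; enqueue node → queue [core, broker, hub, router, proxy, leaf, back, node]
Visit core; enqueue relay → queue [broker, hub, router, proxy, leaf, back, node, relay]
Visit broker → queue [hub, router, proxy, leaf, back, node, relay]
Visit hub → queue [router, proxy, leaf, back, node, relay]
Visit router → queue [proxy, leaf, back, node, relay]
Visit proxy → queue [leaf, back, node, relay]
Visit leaf → queue [back, node, relay]
Visit back → queue [node, relay]
Visit node → queue [relay]
Visit relay → queue []

Visit order: front, ledger, index, agent, bridge, mirror, store, cache, core, broker, hub, router, proxy, leaf, back, node, relay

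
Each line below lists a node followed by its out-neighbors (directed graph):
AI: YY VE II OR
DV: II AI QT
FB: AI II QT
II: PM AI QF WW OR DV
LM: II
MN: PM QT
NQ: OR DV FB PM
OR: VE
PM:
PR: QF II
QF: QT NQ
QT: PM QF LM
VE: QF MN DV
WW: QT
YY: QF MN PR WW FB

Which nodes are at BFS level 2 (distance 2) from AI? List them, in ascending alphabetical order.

DV, FB, MN, PM, PR, QF, WW

Level 0: AI
Level 1: II, OR, VE, YY
Level 2: DV, FB, MN, PM, PR, QF, WW
Level 3: NQ, QT
Level 4: LM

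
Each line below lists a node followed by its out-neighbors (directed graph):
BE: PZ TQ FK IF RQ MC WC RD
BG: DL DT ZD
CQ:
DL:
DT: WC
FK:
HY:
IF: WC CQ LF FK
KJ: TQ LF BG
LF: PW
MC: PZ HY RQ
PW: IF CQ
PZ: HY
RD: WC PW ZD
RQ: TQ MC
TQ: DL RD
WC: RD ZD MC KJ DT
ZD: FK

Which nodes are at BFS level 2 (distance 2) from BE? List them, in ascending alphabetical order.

Level 0: BE
Level 1: FK, IF, MC, PZ, RD, RQ, TQ, WC
Level 2: CQ, DL, DT, HY, KJ, LF, PW, ZD
Level 3: BG

CQ, DL, DT, HY, KJ, LF, PW, ZD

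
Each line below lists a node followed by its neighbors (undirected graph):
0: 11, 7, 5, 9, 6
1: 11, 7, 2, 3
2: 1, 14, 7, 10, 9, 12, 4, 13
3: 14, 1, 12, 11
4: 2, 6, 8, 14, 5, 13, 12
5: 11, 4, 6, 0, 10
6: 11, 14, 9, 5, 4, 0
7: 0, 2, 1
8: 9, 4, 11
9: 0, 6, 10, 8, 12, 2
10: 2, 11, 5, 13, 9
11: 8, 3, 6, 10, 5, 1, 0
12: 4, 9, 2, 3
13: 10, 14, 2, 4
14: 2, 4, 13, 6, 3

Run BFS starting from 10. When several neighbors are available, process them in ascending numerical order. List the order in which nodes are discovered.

Visit 10; enqueue 2, 5, 9, 11, 13 → queue [2, 5, 9, 11, 13]
Visit 2; enqueue 1, 4, 7, 12, 14 → queue [5, 9, 11, 13, 1, 4, 7, 12, 14]
Visit 5; enqueue 0, 6 → queue [9, 11, 13, 1, 4, 7, 12, 14, 0, 6]
Visit 9; enqueue 8 → queue [11, 13, 1, 4, 7, 12, 14, 0, 6, 8]
Visit 11; enqueue 3 → queue [13, 1, 4, 7, 12, 14, 0, 6, 8, 3]
Visit 13 → queue [1, 4, 7, 12, 14, 0, 6, 8, 3]
Visit 1 → queue [4, 7, 12, 14, 0, 6, 8, 3]
Visit 4 → queue [7, 12, 14, 0, 6, 8, 3]
Visit 7 → queue [12, 14, 0, 6, 8, 3]
Visit 12 → queue [14, 0, 6, 8, 3]
Visit 14 → queue [0, 6, 8, 3]
Visit 0 → queue [6, 8, 3]
Visit 6 → queue [8, 3]
Visit 8 → queue [3]
Visit 3 → queue []

10, 2, 5, 9, 11, 13, 1, 4, 7, 12, 14, 0, 6, 8, 3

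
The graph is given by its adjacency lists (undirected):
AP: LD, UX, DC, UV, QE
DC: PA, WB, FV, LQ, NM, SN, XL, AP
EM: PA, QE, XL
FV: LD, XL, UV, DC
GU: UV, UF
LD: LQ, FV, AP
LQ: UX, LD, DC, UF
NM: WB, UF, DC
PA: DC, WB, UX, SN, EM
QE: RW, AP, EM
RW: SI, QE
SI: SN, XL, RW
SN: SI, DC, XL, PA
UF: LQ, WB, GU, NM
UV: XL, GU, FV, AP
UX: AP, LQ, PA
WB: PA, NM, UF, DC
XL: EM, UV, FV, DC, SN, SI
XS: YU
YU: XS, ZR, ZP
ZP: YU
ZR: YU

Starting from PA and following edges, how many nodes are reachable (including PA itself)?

18

BFS from PA visits: PA, DC, WB, UX, SN, EM, FV, LQ, NM, XL, AP, UF, SI, QE, LD, UV, GU, RW
Reachable nodes: 18 of 22 total.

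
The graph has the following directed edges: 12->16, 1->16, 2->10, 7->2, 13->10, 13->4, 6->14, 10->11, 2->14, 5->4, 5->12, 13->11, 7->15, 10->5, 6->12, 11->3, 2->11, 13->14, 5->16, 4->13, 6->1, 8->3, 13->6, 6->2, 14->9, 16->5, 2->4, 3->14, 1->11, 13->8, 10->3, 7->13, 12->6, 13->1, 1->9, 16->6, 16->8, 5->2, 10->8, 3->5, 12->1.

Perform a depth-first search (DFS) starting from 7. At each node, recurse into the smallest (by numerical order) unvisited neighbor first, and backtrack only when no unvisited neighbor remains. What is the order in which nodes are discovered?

7 -> 2 -> 4 -> 13 -> 1 -> 9 -> 11 -> 3 -> 5 -> 12 -> 6 -> 14 -> 16 -> 8 -> 10 -> 15

Visit 7
7 → 2
2 → 4
4 → 13
13 → 1
1 → 9
1 → 11
11 → 3
3 → 5
5 → 12
12 → 6
6 → 14
12 → 16
16 → 8
13 → 10
7 → 15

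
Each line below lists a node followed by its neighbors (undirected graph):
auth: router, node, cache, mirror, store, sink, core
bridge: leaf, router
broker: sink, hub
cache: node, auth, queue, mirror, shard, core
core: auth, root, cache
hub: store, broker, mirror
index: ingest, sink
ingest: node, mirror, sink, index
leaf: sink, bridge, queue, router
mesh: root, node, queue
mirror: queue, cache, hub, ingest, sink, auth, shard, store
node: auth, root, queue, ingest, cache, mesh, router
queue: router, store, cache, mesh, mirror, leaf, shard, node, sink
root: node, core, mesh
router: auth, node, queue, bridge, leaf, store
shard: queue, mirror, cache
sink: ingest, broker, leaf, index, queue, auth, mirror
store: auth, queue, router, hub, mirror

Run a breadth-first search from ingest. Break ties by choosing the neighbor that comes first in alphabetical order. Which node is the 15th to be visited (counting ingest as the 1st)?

Visit ingest; enqueue index, mirror, node, sink → queue [index, mirror, node, sink]
Visit index → queue [mirror, node, sink]
Visit mirror; enqueue auth, cache, hub, queue, shard, store → queue [node, sink, auth, cache, hub, queue, shard, store]
Visit node; enqueue mesh, root, router → queue [sink, auth, cache, hub, queue, shard, store, mesh, root, router]
Visit sink; enqueue broker, leaf → queue [auth, cache, hub, queue, shard, store, mesh, root, router, broker, leaf]
Visit auth; enqueue core → queue [cache, hub, queue, shard, store, mesh, root, router, broker, leaf, core]
Visit cache → queue [hub, queue, shard, store, mesh, root, router, broker, leaf, core]
Visit hub → queue [queue, shard, store, mesh, root, router, broker, leaf, core]
Visit queue → queue [shard, store, mesh, root, router, broker, leaf, core]
Visit shard → queue [store, mesh, root, router, broker, leaf, core]
Visit store → queue [mesh, root, router, broker, leaf, core]
Visit mesh → queue [root, router, broker, leaf, core]
Visit root → queue [router, broker, leaf, core]
Visit router; enqueue bridge → queue [broker, leaf, core, bridge]
Visit broker → queue [leaf, core, bridge]
Visit leaf → queue [core, bridge]
Visit core → queue [bridge]
Visit bridge → queue []

Visit order: ingest, index, mirror, node, sink, auth, cache, hub, queue, shard, store, mesh, root, router, broker, leaf, core, bridge

broker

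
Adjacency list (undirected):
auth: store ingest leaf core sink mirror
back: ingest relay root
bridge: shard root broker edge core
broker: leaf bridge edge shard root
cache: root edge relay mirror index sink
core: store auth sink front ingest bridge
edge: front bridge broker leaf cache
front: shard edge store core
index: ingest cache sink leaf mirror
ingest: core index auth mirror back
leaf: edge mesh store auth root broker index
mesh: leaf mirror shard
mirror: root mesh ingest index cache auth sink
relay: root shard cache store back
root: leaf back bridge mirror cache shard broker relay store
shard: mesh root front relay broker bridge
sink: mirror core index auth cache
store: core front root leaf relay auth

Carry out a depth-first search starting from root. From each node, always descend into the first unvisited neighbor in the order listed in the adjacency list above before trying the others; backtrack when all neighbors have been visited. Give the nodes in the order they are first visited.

Visit root
root → leaf
leaf → edge
edge → front
front → shard
shard → mesh
mesh → mirror
mirror → ingest
ingest → core
core → store
store → relay
relay → cache
cache → index
index → sink
sink → auth
relay → back
core → bridge
bridge → broker

root -> leaf -> edge -> front -> shard -> mesh -> mirror -> ingest -> core -> store -> relay -> cache -> index -> sink -> auth -> back -> bridge -> broker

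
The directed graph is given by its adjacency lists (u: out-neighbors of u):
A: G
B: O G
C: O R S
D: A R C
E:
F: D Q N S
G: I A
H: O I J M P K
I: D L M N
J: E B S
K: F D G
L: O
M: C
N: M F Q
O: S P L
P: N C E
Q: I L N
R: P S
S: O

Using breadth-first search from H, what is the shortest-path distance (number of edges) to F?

2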